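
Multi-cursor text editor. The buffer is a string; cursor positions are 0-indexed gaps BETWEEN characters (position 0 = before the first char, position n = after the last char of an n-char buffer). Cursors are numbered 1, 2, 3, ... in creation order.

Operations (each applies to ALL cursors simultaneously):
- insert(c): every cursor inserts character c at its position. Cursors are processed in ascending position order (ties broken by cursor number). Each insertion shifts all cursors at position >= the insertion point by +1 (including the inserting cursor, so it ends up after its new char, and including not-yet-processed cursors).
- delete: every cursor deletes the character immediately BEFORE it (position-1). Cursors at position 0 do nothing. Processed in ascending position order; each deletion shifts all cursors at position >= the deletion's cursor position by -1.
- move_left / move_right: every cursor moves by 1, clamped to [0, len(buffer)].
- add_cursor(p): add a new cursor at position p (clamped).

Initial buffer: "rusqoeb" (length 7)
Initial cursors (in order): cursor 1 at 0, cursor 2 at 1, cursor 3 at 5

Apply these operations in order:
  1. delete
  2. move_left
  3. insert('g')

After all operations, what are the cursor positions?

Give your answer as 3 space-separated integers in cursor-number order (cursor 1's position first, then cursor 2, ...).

After op 1 (delete): buffer="usqeb" (len 5), cursors c1@0 c2@0 c3@3, authorship .....
After op 2 (move_left): buffer="usqeb" (len 5), cursors c1@0 c2@0 c3@2, authorship .....
After op 3 (insert('g')): buffer="ggusgqeb" (len 8), cursors c1@2 c2@2 c3@5, authorship 12..3...

Answer: 2 2 5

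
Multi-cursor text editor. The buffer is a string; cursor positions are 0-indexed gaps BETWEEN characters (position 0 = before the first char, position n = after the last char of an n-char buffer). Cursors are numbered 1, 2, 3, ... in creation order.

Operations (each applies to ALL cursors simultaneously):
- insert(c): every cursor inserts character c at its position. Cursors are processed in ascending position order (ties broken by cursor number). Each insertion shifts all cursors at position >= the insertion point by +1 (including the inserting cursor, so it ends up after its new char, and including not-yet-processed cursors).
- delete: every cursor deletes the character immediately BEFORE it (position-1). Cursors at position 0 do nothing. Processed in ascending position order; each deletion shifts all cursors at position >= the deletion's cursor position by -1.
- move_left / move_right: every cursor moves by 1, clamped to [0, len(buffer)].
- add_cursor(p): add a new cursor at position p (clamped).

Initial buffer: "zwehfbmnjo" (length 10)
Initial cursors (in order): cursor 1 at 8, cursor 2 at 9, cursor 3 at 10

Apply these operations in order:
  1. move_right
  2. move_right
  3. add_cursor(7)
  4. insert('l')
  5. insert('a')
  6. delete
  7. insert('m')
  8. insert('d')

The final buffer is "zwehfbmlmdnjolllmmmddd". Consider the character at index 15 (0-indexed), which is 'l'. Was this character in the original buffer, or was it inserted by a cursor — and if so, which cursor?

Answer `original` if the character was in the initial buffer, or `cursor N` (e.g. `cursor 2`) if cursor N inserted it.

After op 1 (move_right): buffer="zwehfbmnjo" (len 10), cursors c1@9 c2@10 c3@10, authorship ..........
After op 2 (move_right): buffer="zwehfbmnjo" (len 10), cursors c1@10 c2@10 c3@10, authorship ..........
After op 3 (add_cursor(7)): buffer="zwehfbmnjo" (len 10), cursors c4@7 c1@10 c2@10 c3@10, authorship ..........
After op 4 (insert('l')): buffer="zwehfbmlnjolll" (len 14), cursors c4@8 c1@14 c2@14 c3@14, authorship .......4...123
After op 5 (insert('a')): buffer="zwehfbmlanjolllaaa" (len 18), cursors c4@9 c1@18 c2@18 c3@18, authorship .......44...123123
After op 6 (delete): buffer="zwehfbmlnjolll" (len 14), cursors c4@8 c1@14 c2@14 c3@14, authorship .......4...123
After op 7 (insert('m')): buffer="zwehfbmlmnjolllmmm" (len 18), cursors c4@9 c1@18 c2@18 c3@18, authorship .......44...123123
After op 8 (insert('d')): buffer="zwehfbmlmdnjolllmmmddd" (len 22), cursors c4@10 c1@22 c2@22 c3@22, authorship .......444...123123123
Authorship (.=original, N=cursor N): . . . . . . . 4 4 4 . . . 1 2 3 1 2 3 1 2 3
Index 15: author = 3

Answer: cursor 3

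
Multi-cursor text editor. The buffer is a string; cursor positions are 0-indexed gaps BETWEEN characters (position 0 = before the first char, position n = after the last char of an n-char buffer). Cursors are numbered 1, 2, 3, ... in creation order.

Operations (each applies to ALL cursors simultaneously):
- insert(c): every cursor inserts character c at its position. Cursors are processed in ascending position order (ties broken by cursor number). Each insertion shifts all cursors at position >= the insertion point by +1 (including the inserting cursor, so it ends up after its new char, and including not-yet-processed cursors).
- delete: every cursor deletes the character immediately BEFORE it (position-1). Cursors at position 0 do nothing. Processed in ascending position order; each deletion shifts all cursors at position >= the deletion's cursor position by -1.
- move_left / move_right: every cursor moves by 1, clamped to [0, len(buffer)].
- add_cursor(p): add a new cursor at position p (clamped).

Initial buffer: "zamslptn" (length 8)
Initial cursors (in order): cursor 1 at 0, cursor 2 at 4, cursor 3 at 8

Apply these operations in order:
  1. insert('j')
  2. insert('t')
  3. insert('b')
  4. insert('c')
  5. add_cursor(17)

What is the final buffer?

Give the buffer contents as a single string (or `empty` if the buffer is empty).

Answer: jtbczamsjtbclptnjtbc

Derivation:
After op 1 (insert('j')): buffer="jzamsjlptnj" (len 11), cursors c1@1 c2@6 c3@11, authorship 1....2....3
After op 2 (insert('t')): buffer="jtzamsjtlptnjt" (len 14), cursors c1@2 c2@8 c3@14, authorship 11....22....33
After op 3 (insert('b')): buffer="jtbzamsjtblptnjtb" (len 17), cursors c1@3 c2@10 c3@17, authorship 111....222....333
After op 4 (insert('c')): buffer="jtbczamsjtbclptnjtbc" (len 20), cursors c1@4 c2@12 c3@20, authorship 1111....2222....3333
After op 5 (add_cursor(17)): buffer="jtbczamsjtbclptnjtbc" (len 20), cursors c1@4 c2@12 c4@17 c3@20, authorship 1111....2222....3333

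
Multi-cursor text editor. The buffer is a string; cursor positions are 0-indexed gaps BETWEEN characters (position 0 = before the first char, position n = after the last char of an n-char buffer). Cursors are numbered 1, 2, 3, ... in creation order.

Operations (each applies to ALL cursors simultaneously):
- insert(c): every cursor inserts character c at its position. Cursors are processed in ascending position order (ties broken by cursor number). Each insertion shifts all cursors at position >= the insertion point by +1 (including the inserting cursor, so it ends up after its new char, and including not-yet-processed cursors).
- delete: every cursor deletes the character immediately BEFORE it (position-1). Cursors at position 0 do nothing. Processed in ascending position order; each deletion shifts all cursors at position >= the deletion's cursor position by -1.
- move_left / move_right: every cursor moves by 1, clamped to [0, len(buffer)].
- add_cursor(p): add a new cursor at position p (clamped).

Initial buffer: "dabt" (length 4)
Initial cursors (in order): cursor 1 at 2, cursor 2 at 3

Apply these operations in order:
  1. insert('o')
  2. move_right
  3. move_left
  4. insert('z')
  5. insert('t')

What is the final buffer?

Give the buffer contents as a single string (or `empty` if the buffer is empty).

After op 1 (insert('o')): buffer="daobot" (len 6), cursors c1@3 c2@5, authorship ..1.2.
After op 2 (move_right): buffer="daobot" (len 6), cursors c1@4 c2@6, authorship ..1.2.
After op 3 (move_left): buffer="daobot" (len 6), cursors c1@3 c2@5, authorship ..1.2.
After op 4 (insert('z')): buffer="daozbozt" (len 8), cursors c1@4 c2@7, authorship ..11.22.
After op 5 (insert('t')): buffer="daoztboztt" (len 10), cursors c1@5 c2@9, authorship ..111.222.

Answer: daoztboztt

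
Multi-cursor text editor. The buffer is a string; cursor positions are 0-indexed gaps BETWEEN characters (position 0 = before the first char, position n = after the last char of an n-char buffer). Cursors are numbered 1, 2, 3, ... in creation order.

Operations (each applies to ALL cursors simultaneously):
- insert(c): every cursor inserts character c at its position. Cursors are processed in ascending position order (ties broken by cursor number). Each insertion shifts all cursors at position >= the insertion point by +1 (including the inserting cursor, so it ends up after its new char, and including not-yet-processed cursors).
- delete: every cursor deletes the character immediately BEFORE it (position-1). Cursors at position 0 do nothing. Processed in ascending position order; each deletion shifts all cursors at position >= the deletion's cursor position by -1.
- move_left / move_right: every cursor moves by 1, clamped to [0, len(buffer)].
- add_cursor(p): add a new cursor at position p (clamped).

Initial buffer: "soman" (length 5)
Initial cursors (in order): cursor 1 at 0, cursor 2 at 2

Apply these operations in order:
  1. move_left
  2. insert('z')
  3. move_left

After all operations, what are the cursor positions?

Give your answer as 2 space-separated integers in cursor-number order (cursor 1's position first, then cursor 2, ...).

After op 1 (move_left): buffer="soman" (len 5), cursors c1@0 c2@1, authorship .....
After op 2 (insert('z')): buffer="zszoman" (len 7), cursors c1@1 c2@3, authorship 1.2....
After op 3 (move_left): buffer="zszoman" (len 7), cursors c1@0 c2@2, authorship 1.2....

Answer: 0 2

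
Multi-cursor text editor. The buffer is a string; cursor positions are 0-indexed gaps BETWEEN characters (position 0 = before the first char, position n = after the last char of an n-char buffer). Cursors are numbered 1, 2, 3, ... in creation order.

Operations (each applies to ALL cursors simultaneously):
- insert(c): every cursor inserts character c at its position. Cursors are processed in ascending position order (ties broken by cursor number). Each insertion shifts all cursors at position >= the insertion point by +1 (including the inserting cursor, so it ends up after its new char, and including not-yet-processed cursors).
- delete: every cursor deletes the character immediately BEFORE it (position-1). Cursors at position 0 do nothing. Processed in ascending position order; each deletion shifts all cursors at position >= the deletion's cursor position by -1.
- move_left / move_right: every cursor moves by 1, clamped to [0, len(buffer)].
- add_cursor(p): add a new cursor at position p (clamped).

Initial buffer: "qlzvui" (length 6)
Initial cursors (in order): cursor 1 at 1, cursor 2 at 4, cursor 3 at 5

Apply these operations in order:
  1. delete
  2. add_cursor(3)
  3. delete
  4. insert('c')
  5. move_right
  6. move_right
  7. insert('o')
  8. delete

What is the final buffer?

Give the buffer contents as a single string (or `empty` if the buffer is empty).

Answer: cccc

Derivation:
After op 1 (delete): buffer="lzi" (len 3), cursors c1@0 c2@2 c3@2, authorship ...
After op 2 (add_cursor(3)): buffer="lzi" (len 3), cursors c1@0 c2@2 c3@2 c4@3, authorship ...
After op 3 (delete): buffer="" (len 0), cursors c1@0 c2@0 c3@0 c4@0, authorship 
After op 4 (insert('c')): buffer="cccc" (len 4), cursors c1@4 c2@4 c3@4 c4@4, authorship 1234
After op 5 (move_right): buffer="cccc" (len 4), cursors c1@4 c2@4 c3@4 c4@4, authorship 1234
After op 6 (move_right): buffer="cccc" (len 4), cursors c1@4 c2@4 c3@4 c4@4, authorship 1234
After op 7 (insert('o')): buffer="ccccoooo" (len 8), cursors c1@8 c2@8 c3@8 c4@8, authorship 12341234
After op 8 (delete): buffer="cccc" (len 4), cursors c1@4 c2@4 c3@4 c4@4, authorship 1234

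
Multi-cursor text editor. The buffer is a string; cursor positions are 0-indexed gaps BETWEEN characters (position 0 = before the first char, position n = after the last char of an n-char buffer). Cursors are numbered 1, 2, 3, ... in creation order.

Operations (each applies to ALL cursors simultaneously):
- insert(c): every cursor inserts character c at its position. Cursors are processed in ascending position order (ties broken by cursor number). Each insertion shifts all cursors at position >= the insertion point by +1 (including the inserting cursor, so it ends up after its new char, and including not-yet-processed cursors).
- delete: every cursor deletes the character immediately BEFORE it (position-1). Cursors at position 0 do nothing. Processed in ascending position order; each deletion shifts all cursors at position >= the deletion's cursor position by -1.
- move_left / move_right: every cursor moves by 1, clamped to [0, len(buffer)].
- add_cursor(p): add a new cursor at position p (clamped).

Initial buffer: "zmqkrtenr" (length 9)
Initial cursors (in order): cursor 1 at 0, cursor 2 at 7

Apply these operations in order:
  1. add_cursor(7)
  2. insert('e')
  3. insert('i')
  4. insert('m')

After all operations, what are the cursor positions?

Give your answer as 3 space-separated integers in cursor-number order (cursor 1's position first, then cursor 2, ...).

Answer: 3 16 16

Derivation:
After op 1 (add_cursor(7)): buffer="zmqkrtenr" (len 9), cursors c1@0 c2@7 c3@7, authorship .........
After op 2 (insert('e')): buffer="ezmqkrteeenr" (len 12), cursors c1@1 c2@10 c3@10, authorship 1.......23..
After op 3 (insert('i')): buffer="eizmqkrteeeiinr" (len 15), cursors c1@2 c2@13 c3@13, authorship 11.......2323..
After op 4 (insert('m')): buffer="eimzmqkrteeeiimmnr" (len 18), cursors c1@3 c2@16 c3@16, authorship 111.......232323..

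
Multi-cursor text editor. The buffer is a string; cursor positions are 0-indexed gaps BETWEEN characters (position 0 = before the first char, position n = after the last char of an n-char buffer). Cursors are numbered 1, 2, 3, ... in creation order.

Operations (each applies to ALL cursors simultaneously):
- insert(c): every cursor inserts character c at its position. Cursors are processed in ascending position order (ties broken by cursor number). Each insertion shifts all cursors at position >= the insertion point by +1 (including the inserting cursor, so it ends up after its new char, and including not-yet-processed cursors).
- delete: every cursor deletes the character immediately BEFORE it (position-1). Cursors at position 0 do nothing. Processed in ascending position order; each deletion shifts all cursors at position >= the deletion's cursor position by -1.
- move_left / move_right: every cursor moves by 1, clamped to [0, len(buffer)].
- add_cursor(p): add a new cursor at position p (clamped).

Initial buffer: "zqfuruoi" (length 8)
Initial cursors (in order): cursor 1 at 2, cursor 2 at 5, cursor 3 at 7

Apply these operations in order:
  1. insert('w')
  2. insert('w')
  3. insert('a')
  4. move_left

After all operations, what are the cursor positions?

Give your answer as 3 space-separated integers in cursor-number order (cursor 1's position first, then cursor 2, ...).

After op 1 (insert('w')): buffer="zqwfurwuowi" (len 11), cursors c1@3 c2@7 c3@10, authorship ..1...2..3.
After op 2 (insert('w')): buffer="zqwwfurwwuowwi" (len 14), cursors c1@4 c2@9 c3@13, authorship ..11...22..33.
After op 3 (insert('a')): buffer="zqwwafurwwauowwai" (len 17), cursors c1@5 c2@11 c3@16, authorship ..111...222..333.
After op 4 (move_left): buffer="zqwwafurwwauowwai" (len 17), cursors c1@4 c2@10 c3@15, authorship ..111...222..333.

Answer: 4 10 15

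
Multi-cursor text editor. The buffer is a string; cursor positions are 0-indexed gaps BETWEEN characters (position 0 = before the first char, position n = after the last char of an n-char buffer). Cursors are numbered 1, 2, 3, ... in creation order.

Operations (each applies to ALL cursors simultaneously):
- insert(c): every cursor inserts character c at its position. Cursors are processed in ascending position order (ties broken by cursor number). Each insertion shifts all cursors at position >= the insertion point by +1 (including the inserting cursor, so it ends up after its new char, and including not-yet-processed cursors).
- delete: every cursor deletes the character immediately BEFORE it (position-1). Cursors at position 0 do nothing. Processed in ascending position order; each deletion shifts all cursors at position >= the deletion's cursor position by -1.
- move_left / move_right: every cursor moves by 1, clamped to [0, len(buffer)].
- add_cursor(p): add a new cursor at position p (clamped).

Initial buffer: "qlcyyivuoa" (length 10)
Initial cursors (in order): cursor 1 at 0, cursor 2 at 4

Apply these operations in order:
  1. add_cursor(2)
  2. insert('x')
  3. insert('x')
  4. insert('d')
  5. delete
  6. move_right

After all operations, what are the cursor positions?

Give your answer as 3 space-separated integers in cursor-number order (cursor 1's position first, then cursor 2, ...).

After op 1 (add_cursor(2)): buffer="qlcyyivuoa" (len 10), cursors c1@0 c3@2 c2@4, authorship ..........
After op 2 (insert('x')): buffer="xqlxcyxyivuoa" (len 13), cursors c1@1 c3@4 c2@7, authorship 1..3..2......
After op 3 (insert('x')): buffer="xxqlxxcyxxyivuoa" (len 16), cursors c1@2 c3@6 c2@10, authorship 11..33..22......
After op 4 (insert('d')): buffer="xxdqlxxdcyxxdyivuoa" (len 19), cursors c1@3 c3@8 c2@13, authorship 111..333..222......
After op 5 (delete): buffer="xxqlxxcyxxyivuoa" (len 16), cursors c1@2 c3@6 c2@10, authorship 11..33..22......
After op 6 (move_right): buffer="xxqlxxcyxxyivuoa" (len 16), cursors c1@3 c3@7 c2@11, authorship 11..33..22......

Answer: 3 11 7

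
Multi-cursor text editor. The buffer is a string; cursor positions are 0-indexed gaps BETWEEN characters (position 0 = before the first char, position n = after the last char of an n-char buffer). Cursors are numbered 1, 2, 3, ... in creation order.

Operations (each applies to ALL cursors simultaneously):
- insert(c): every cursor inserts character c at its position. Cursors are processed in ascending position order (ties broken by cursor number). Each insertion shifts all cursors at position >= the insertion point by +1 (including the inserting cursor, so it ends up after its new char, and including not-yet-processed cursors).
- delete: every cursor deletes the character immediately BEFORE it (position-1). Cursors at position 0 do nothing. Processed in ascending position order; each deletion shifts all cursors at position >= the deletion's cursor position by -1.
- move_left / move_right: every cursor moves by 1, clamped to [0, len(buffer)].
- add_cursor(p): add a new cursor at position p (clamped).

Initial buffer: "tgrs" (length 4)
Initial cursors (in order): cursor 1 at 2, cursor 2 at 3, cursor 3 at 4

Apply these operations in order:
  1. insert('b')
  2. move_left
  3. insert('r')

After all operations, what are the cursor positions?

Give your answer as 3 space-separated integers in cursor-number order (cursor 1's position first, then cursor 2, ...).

After op 1 (insert('b')): buffer="tgbrbsb" (len 7), cursors c1@3 c2@5 c3@7, authorship ..1.2.3
After op 2 (move_left): buffer="tgbrbsb" (len 7), cursors c1@2 c2@4 c3@6, authorship ..1.2.3
After op 3 (insert('r')): buffer="tgrbrrbsrb" (len 10), cursors c1@3 c2@6 c3@9, authorship ..11.22.33

Answer: 3 6 9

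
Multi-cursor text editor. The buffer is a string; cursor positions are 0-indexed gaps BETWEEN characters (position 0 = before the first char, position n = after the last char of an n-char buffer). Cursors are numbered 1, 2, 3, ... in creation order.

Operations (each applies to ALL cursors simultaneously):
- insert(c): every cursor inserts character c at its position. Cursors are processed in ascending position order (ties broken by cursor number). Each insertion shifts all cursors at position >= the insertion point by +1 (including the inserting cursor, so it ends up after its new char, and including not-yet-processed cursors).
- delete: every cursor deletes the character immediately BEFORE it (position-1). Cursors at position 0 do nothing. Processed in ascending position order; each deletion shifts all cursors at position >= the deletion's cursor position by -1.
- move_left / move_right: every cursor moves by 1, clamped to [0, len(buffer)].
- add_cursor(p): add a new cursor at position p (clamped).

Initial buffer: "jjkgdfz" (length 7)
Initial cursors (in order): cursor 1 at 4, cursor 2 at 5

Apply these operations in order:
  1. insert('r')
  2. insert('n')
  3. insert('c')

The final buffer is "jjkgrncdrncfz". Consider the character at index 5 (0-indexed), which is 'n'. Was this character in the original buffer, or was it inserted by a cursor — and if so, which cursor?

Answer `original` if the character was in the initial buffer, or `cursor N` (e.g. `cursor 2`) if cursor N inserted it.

After op 1 (insert('r')): buffer="jjkgrdrfz" (len 9), cursors c1@5 c2@7, authorship ....1.2..
After op 2 (insert('n')): buffer="jjkgrndrnfz" (len 11), cursors c1@6 c2@9, authorship ....11.22..
After op 3 (insert('c')): buffer="jjkgrncdrncfz" (len 13), cursors c1@7 c2@11, authorship ....111.222..
Authorship (.=original, N=cursor N): . . . . 1 1 1 . 2 2 2 . .
Index 5: author = 1

Answer: cursor 1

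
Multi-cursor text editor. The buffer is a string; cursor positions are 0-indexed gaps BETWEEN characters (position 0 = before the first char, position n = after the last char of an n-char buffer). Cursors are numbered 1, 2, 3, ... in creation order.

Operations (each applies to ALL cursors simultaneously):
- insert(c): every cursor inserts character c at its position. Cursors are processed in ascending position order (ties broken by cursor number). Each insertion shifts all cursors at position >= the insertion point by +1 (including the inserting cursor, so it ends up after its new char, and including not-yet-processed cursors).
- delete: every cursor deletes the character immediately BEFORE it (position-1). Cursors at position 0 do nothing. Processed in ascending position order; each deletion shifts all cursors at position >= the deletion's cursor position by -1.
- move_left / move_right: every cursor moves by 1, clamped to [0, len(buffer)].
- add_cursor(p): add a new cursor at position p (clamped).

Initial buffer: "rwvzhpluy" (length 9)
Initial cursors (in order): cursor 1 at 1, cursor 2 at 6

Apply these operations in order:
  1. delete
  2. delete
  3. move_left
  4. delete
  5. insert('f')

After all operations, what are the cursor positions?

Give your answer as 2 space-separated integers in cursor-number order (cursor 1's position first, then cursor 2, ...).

After op 1 (delete): buffer="wvzhluy" (len 7), cursors c1@0 c2@4, authorship .......
After op 2 (delete): buffer="wvzluy" (len 6), cursors c1@0 c2@3, authorship ......
After op 3 (move_left): buffer="wvzluy" (len 6), cursors c1@0 c2@2, authorship ......
After op 4 (delete): buffer="wzluy" (len 5), cursors c1@0 c2@1, authorship .....
After op 5 (insert('f')): buffer="fwfzluy" (len 7), cursors c1@1 c2@3, authorship 1.2....

Answer: 1 3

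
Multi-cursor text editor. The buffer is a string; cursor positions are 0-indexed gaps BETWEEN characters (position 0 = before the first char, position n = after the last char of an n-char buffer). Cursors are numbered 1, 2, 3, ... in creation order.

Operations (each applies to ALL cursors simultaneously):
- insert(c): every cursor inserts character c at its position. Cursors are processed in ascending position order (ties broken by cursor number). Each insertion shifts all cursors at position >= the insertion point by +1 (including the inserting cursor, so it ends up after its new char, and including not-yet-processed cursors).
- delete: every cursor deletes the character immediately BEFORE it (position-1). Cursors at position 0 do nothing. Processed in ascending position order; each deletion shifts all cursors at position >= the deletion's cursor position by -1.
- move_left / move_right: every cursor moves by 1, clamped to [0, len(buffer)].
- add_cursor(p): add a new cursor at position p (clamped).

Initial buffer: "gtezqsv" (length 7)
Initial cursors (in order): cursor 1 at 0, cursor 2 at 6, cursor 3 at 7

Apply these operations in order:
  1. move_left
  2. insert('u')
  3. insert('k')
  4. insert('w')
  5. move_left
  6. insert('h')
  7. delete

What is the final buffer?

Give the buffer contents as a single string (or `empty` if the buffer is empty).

After op 1 (move_left): buffer="gtezqsv" (len 7), cursors c1@0 c2@5 c3@6, authorship .......
After op 2 (insert('u')): buffer="ugtezqusuv" (len 10), cursors c1@1 c2@7 c3@9, authorship 1.....2.3.
After op 3 (insert('k')): buffer="ukgtezquksukv" (len 13), cursors c1@2 c2@9 c3@12, authorship 11.....22.33.
After op 4 (insert('w')): buffer="ukwgtezqukwsukwv" (len 16), cursors c1@3 c2@11 c3@15, authorship 111.....222.333.
After op 5 (move_left): buffer="ukwgtezqukwsukwv" (len 16), cursors c1@2 c2@10 c3@14, authorship 111.....222.333.
After op 6 (insert('h')): buffer="ukhwgtezqukhwsukhwv" (len 19), cursors c1@3 c2@12 c3@17, authorship 1111.....2222.3333.
After op 7 (delete): buffer="ukwgtezqukwsukwv" (len 16), cursors c1@2 c2@10 c3@14, authorship 111.....222.333.

Answer: ukwgtezqukwsukwv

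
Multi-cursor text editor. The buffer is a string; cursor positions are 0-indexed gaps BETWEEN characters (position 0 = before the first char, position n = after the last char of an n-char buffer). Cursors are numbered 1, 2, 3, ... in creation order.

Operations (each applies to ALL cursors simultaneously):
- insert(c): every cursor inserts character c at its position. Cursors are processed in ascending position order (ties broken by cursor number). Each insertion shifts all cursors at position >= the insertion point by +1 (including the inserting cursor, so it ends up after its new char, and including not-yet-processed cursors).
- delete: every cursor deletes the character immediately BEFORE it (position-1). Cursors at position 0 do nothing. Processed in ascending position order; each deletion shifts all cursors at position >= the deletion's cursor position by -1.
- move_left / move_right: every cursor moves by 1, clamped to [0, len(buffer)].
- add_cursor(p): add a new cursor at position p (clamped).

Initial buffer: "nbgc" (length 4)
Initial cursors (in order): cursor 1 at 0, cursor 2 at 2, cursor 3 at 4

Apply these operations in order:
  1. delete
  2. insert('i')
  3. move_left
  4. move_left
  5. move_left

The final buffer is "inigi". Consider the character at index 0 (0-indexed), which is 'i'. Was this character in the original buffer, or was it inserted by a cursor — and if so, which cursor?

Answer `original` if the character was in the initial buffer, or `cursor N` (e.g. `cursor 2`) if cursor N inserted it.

After op 1 (delete): buffer="ng" (len 2), cursors c1@0 c2@1 c3@2, authorship ..
After op 2 (insert('i')): buffer="inigi" (len 5), cursors c1@1 c2@3 c3@5, authorship 1.2.3
After op 3 (move_left): buffer="inigi" (len 5), cursors c1@0 c2@2 c3@4, authorship 1.2.3
After op 4 (move_left): buffer="inigi" (len 5), cursors c1@0 c2@1 c3@3, authorship 1.2.3
After op 5 (move_left): buffer="inigi" (len 5), cursors c1@0 c2@0 c3@2, authorship 1.2.3
Authorship (.=original, N=cursor N): 1 . 2 . 3
Index 0: author = 1

Answer: cursor 1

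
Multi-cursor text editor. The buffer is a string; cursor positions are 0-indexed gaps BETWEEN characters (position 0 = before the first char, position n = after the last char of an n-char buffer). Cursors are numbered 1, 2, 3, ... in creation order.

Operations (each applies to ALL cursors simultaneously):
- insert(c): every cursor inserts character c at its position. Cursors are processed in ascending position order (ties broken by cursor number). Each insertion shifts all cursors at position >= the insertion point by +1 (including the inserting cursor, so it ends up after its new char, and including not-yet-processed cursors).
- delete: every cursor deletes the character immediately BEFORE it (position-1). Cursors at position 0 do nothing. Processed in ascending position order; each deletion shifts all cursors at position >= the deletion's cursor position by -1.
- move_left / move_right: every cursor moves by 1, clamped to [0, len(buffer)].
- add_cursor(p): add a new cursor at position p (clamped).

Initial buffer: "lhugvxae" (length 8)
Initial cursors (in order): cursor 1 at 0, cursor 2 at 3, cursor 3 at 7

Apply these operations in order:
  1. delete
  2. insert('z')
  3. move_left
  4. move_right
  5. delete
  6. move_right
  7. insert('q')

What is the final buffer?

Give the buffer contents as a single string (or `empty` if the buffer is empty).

Answer: lqhgqvxeq

Derivation:
After op 1 (delete): buffer="lhgvxe" (len 6), cursors c1@0 c2@2 c3@5, authorship ......
After op 2 (insert('z')): buffer="zlhzgvxze" (len 9), cursors c1@1 c2@4 c3@8, authorship 1..2...3.
After op 3 (move_left): buffer="zlhzgvxze" (len 9), cursors c1@0 c2@3 c3@7, authorship 1..2...3.
After op 4 (move_right): buffer="zlhzgvxze" (len 9), cursors c1@1 c2@4 c3@8, authorship 1..2...3.
After op 5 (delete): buffer="lhgvxe" (len 6), cursors c1@0 c2@2 c3@5, authorship ......
After op 6 (move_right): buffer="lhgvxe" (len 6), cursors c1@1 c2@3 c3@6, authorship ......
After op 7 (insert('q')): buffer="lqhgqvxeq" (len 9), cursors c1@2 c2@5 c3@9, authorship .1..2...3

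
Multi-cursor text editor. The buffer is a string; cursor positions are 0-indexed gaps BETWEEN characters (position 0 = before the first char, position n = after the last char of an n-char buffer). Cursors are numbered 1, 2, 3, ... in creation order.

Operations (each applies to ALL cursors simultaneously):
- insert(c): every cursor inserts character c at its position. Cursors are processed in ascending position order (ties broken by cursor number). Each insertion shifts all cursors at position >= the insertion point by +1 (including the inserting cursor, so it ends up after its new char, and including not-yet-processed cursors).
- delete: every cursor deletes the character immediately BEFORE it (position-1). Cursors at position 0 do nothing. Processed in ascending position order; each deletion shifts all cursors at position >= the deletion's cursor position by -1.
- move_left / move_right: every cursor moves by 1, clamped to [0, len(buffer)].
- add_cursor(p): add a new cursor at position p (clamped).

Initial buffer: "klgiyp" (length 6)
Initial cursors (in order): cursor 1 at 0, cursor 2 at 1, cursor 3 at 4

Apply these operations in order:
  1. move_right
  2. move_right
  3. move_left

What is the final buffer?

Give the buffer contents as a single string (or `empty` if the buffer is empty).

After op 1 (move_right): buffer="klgiyp" (len 6), cursors c1@1 c2@2 c3@5, authorship ......
After op 2 (move_right): buffer="klgiyp" (len 6), cursors c1@2 c2@3 c3@6, authorship ......
After op 3 (move_left): buffer="klgiyp" (len 6), cursors c1@1 c2@2 c3@5, authorship ......

Answer: klgiyp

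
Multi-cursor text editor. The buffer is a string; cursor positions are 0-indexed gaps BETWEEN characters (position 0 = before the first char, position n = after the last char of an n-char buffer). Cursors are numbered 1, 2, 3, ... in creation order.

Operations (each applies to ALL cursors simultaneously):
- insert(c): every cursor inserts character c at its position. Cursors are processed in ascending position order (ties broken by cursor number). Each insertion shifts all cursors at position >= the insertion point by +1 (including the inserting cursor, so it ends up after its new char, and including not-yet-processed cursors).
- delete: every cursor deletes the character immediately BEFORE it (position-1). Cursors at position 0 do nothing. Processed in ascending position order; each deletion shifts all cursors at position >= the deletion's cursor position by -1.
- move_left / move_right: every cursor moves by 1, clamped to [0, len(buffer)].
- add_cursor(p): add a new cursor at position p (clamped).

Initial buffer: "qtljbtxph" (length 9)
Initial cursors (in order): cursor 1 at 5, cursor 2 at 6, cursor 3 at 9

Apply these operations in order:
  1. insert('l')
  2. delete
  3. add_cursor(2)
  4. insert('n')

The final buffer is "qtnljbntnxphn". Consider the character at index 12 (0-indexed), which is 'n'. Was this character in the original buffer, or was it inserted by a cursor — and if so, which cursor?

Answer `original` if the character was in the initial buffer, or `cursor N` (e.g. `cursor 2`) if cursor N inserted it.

After op 1 (insert('l')): buffer="qtljbltlxphl" (len 12), cursors c1@6 c2@8 c3@12, authorship .....1.2...3
After op 2 (delete): buffer="qtljbtxph" (len 9), cursors c1@5 c2@6 c3@9, authorship .........
After op 3 (add_cursor(2)): buffer="qtljbtxph" (len 9), cursors c4@2 c1@5 c2@6 c3@9, authorship .........
After op 4 (insert('n')): buffer="qtnljbntnxphn" (len 13), cursors c4@3 c1@7 c2@9 c3@13, authorship ..4...1.2...3
Authorship (.=original, N=cursor N): . . 4 . . . 1 . 2 . . . 3
Index 12: author = 3

Answer: cursor 3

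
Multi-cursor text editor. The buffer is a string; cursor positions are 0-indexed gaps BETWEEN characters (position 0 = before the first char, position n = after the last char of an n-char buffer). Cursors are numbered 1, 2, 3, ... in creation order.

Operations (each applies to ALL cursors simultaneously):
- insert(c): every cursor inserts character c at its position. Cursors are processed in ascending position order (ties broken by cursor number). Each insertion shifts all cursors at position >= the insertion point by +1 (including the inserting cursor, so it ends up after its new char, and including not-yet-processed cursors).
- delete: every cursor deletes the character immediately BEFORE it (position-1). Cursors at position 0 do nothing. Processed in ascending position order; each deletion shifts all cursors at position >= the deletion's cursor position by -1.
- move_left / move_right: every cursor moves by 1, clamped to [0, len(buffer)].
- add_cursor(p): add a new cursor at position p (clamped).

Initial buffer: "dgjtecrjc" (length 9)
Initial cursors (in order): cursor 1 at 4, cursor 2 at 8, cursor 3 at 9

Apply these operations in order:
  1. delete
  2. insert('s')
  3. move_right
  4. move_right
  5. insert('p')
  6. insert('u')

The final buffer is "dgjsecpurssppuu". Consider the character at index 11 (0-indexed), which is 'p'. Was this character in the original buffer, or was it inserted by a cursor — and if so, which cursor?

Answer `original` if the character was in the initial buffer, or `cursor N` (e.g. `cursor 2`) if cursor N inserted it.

After op 1 (delete): buffer="dgjecr" (len 6), cursors c1@3 c2@6 c3@6, authorship ......
After op 2 (insert('s')): buffer="dgjsecrss" (len 9), cursors c1@4 c2@9 c3@9, authorship ...1...23
After op 3 (move_right): buffer="dgjsecrss" (len 9), cursors c1@5 c2@9 c3@9, authorship ...1...23
After op 4 (move_right): buffer="dgjsecrss" (len 9), cursors c1@6 c2@9 c3@9, authorship ...1...23
After op 5 (insert('p')): buffer="dgjsecprsspp" (len 12), cursors c1@7 c2@12 c3@12, authorship ...1..1.2323
After op 6 (insert('u')): buffer="dgjsecpurssppuu" (len 15), cursors c1@8 c2@15 c3@15, authorship ...1..11.232323
Authorship (.=original, N=cursor N): . . . 1 . . 1 1 . 2 3 2 3 2 3
Index 11: author = 2

Answer: cursor 2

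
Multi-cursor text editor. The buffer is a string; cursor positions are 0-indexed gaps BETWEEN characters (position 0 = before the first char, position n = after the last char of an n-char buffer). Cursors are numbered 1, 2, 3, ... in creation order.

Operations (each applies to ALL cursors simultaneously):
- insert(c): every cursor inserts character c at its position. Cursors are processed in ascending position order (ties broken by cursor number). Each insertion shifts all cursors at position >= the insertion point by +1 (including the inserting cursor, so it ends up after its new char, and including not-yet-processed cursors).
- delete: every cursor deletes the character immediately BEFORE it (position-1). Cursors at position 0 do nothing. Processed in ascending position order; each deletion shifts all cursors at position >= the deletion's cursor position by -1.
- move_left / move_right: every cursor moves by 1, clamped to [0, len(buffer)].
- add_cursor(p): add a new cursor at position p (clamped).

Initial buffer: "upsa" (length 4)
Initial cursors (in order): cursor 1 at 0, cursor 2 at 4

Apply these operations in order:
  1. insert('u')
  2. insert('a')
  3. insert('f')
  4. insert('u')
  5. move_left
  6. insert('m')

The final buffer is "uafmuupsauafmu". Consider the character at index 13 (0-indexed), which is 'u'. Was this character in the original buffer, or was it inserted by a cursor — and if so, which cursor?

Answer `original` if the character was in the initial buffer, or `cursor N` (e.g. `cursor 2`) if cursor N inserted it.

After op 1 (insert('u')): buffer="uupsau" (len 6), cursors c1@1 c2@6, authorship 1....2
After op 2 (insert('a')): buffer="uaupsaua" (len 8), cursors c1@2 c2@8, authorship 11....22
After op 3 (insert('f')): buffer="uafupsauaf" (len 10), cursors c1@3 c2@10, authorship 111....222
After op 4 (insert('u')): buffer="uafuupsauafu" (len 12), cursors c1@4 c2@12, authorship 1111....2222
After op 5 (move_left): buffer="uafuupsauafu" (len 12), cursors c1@3 c2@11, authorship 1111....2222
After op 6 (insert('m')): buffer="uafmuupsauafmu" (len 14), cursors c1@4 c2@13, authorship 11111....22222
Authorship (.=original, N=cursor N): 1 1 1 1 1 . . . . 2 2 2 2 2
Index 13: author = 2

Answer: cursor 2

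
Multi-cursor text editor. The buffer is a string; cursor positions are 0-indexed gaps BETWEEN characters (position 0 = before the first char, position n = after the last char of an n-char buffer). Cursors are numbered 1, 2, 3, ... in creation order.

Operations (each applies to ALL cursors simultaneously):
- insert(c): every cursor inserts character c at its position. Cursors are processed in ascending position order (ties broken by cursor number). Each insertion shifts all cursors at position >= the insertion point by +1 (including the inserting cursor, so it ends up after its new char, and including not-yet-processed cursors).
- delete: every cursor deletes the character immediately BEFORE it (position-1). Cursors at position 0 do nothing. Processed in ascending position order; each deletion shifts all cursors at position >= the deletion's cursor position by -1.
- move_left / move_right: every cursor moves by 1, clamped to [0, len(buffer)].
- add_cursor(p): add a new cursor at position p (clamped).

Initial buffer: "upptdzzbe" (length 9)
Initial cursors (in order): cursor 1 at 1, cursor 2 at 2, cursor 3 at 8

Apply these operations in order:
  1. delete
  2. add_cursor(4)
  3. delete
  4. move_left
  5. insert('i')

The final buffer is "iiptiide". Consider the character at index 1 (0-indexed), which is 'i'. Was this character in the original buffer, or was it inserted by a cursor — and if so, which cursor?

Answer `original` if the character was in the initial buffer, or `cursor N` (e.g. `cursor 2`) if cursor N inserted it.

Answer: cursor 2

Derivation:
After op 1 (delete): buffer="ptdzze" (len 6), cursors c1@0 c2@0 c3@5, authorship ......
After op 2 (add_cursor(4)): buffer="ptdzze" (len 6), cursors c1@0 c2@0 c4@4 c3@5, authorship ......
After op 3 (delete): buffer="ptde" (len 4), cursors c1@0 c2@0 c3@3 c4@3, authorship ....
After op 4 (move_left): buffer="ptde" (len 4), cursors c1@0 c2@0 c3@2 c4@2, authorship ....
After op 5 (insert('i')): buffer="iiptiide" (len 8), cursors c1@2 c2@2 c3@6 c4@6, authorship 12..34..
Authorship (.=original, N=cursor N): 1 2 . . 3 4 . .
Index 1: author = 2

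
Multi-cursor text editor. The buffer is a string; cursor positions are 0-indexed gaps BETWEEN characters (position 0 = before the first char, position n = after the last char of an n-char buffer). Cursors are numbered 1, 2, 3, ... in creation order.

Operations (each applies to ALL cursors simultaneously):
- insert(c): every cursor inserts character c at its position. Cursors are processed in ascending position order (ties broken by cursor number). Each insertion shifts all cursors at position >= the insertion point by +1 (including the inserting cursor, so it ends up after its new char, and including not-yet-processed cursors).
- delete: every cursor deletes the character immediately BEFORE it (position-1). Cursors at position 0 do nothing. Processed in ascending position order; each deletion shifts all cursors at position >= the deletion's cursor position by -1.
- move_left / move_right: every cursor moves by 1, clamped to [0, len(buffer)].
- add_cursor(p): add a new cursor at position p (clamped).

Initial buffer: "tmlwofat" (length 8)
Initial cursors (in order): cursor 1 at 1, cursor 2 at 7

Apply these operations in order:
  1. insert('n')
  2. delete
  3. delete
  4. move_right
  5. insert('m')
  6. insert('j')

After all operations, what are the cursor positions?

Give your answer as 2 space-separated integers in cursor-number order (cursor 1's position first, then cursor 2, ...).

After op 1 (insert('n')): buffer="tnmlwofant" (len 10), cursors c1@2 c2@9, authorship .1......2.
After op 2 (delete): buffer="tmlwofat" (len 8), cursors c1@1 c2@7, authorship ........
After op 3 (delete): buffer="mlwoft" (len 6), cursors c1@0 c2@5, authorship ......
After op 4 (move_right): buffer="mlwoft" (len 6), cursors c1@1 c2@6, authorship ......
After op 5 (insert('m')): buffer="mmlwoftm" (len 8), cursors c1@2 c2@8, authorship .1.....2
After op 6 (insert('j')): buffer="mmjlwoftmj" (len 10), cursors c1@3 c2@10, authorship .11.....22

Answer: 3 10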